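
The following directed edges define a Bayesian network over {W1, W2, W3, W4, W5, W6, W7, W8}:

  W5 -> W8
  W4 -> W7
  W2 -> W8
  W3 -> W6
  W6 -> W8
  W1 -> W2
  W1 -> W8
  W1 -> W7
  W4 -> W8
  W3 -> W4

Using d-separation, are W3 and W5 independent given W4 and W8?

We examine all 4 paths between W3 and W5:
Path 1: W3 → W6 → W8 ← W5
  W6 is a chain and W6 is not conditioned on; W8 is a collider and W8 is conditioned on, which opens it — no node blocks this path, so it is active.
Path 2: W3 → W4 → W7 ← W1 → W2 → W8 ← W5
  W4 is a chain here and W4 is conditioned on, so the path is blocked at W4.
Path 3: W3 → W4 → W7 ← W1 → W8 ← W5
  W4 is a chain here and W4 is conditioned on, so the path is blocked at W4.
Path 4: W3 → W4 → W8 ← W5
  W4 is a chain here and W4 is conditioned on, so the path is blocked at W4.
Because an active path exists, W3 and W5 are not d-separated.

No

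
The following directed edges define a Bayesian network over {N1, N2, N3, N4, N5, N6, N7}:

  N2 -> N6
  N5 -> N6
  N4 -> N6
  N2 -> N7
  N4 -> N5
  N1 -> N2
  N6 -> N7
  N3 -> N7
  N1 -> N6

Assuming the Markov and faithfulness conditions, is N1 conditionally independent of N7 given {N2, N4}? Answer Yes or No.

4 paths connect N1 and N7; each must be blocked for d-separation to hold:
  1. N1 → N6 ← N2 → N7 — N6:collider[blocks]; N2:fork[blocks] ⇒ blocked
  2. N1 → N6 → N7 — N6:chain[open] ⇒ active
  3. N1 → N2 → N6 → N7 — N2:chain[blocks]; N6:chain[open] ⇒ blocked
  4. N1 → N2 → N7 — N2:chain[blocks] ⇒ blocked
Because an active path exists, N1 and N7 are not d-separated.

No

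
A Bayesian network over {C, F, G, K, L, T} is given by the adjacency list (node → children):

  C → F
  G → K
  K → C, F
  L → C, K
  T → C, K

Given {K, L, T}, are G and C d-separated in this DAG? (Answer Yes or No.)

Enumerating the 4 paths from G to C and testing each for blocking by {K, L, T}:
Path 1: G → K ← T → C
  T is a fork here and T is conditioned on, so the path is blocked at T.
Path 2: G → K → C
  K is a chain here and K is conditioned on, so the path is blocked at K.
Path 3: G → K ← L → C
  L is a fork here and L is conditioned on, so the path is blocked at L.
Path 4: G → K → F ← C
  K is a chain here and K is conditioned on, so the path is blocked at K.
Every path is blocked, so G and C are d-separated given {K, L, T}.

Yes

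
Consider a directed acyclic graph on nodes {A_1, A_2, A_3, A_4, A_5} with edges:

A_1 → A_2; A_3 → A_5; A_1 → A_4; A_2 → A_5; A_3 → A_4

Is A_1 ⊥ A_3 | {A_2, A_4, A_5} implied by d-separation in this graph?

No — A_1 and A_3 are not d-separated given {A_2, A_4, A_5}.

Enumerating the 2 paths from A_1 to A_3 and testing each for blocking by {A_2, A_4, A_5}:
  1. A_1 → A_4 ← A_3 — A_4:collider[open] ⇒ active
  2. A_1 → A_2 → A_5 ← A_3 — A_2:chain[blocks]; A_5:collider[open] ⇒ blocked
At least one path is unblocked, so d-separation fails.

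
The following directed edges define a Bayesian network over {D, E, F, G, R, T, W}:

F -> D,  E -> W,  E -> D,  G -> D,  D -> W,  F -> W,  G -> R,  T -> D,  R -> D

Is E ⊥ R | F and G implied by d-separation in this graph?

We examine all 6 paths between E and R:
Path 1: E → D ← R
  D is a collider here and neither D nor any of its descendants is conditioned on, so the collider stays closed — the path is blocked at D.
Path 2: E → D ← G → R
  D is a collider here and neither D nor any of its descendants is conditioned on, so the collider stays closed — the path is blocked at D.
Path 3: E → W ← D ← R
  W is a collider here and neither W nor any of its descendants is conditioned on, so the collider stays closed — the path is blocked at W.
Path 4: E → W ← D ← G → R
  W is a collider here and neither W nor any of its descendants is conditioned on, so the collider stays closed — the path is blocked at W.
Path 5: E → W ← F → D ← R
  W is a collider here and neither W nor any of its descendants is conditioned on, so the collider stays closed — the path is blocked at W.
Path 6: E → W ← F → D ← G → R
  W is a collider here and neither W nor any of its descendants is conditioned on, so the collider stays closed — the path is blocked at W.
All paths are blocked; E ⊥ R | {F, G} holds.

Yes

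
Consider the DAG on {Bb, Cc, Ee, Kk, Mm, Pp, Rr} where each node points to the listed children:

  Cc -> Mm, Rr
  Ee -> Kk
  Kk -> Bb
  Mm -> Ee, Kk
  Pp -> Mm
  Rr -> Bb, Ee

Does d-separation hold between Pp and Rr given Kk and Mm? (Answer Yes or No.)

We examine all 5 paths between Pp and Rr:
Path 1: Pp → Mm → Kk → Bb ← Rr
  Mm is a chain here and Mm is conditioned on, so the path is blocked at Mm.
Path 2: Pp → Mm → Kk ← Ee ← Rr
  Mm is a chain here and Mm is conditioned on, so the path is blocked at Mm.
Path 3: Pp → Mm → Ee ← Rr
  Mm is a chain here and Mm is conditioned on, so the path is blocked at Mm.
Path 4: Pp → Mm → Ee → Kk → Bb ← Rr
  Mm is a chain here and Mm is conditioned on, so the path is blocked at Mm.
Path 5: Pp → Mm ← Cc → Rr
  Mm is a collider and Mm is conditioned on, which opens it; Cc is a fork and Cc is not conditioned on — no node blocks this path, so it is active.
Since the path Pp → Mm ← Cc → Rr is active, Pp and Rr are not d-separated given {Kk, Mm}.

No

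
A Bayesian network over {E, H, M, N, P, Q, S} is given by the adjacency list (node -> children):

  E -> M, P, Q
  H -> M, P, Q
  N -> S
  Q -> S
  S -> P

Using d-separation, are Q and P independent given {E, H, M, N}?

No

5 paths connect Q and P; each must be blocked for d-separation to hold:
Path 1: Q ← H → P
  H is a fork here and H is conditioned on, so the path is blocked at H.
Path 2: Q ← H → M ← E → P
  H is a fork here and H is conditioned on, so the path is blocked at H.
Path 3: Q ← E → P
  E is a fork here and E is conditioned on, so the path is blocked at E.
Path 4: Q ← E → M ← H → P
  E is a fork here and E is conditioned on, so the path is blocked at E.
Path 5: Q → S → P
  S is a chain and S is not conditioned on — no node blocks this path, so it is active.
Since the path Q → S → P is active, Q and P are not d-separated given {E, H, M, N}.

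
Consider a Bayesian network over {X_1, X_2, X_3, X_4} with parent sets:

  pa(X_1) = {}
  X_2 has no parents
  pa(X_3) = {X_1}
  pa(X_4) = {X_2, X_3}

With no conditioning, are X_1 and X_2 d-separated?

Yes

There is one path between X_1 and X_2:
Path 1: X_1 → X_3 → X_4 ← X_2
  X_4 is a collider here and neither X_4 nor any of its descendants is conditioned on, so the collider stays closed — the path is blocked at X_4.
Every path is blocked, so X_1 and X_2 are d-separated given ∅.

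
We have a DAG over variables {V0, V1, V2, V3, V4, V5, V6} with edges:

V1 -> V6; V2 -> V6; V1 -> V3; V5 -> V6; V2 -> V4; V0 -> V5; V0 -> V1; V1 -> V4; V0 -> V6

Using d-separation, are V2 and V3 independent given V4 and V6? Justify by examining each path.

4 paths connect V2 and V3; each must be blocked for d-separation to hold:
Path 1: V2 → V6 ← V1 → V3
  V6 is a collider and V6 is conditioned on, which opens it; V1 is a fork and V1 is not conditioned on — no node blocks this path, so it is active.
Path 2: V2 → V6 ← V5 ← V0 → V1 → V3
  V6 is a collider and V6 is conditioned on, which opens it; V5 is a chain and V5 is not conditioned on; V0 is a fork and V0 is not conditioned on; V1 is a chain and V1 is not conditioned on — no node blocks this path, so it is active.
Path 3: V2 → V6 ← V0 → V1 → V3
  V6 is a collider and V6 is conditioned on, which opens it; V0 is a fork and V0 is not conditioned on; V1 is a chain and V1 is not conditioned on — no node blocks this path, so it is active.
Path 4: V2 → V4 ← V1 → V3
  V4 is a collider and V4 is conditioned on, which opens it; V1 is a fork and V1 is not conditioned on — no node blocks this path, so it is active.
Because an active path exists, V2 and V3 are not d-separated.

No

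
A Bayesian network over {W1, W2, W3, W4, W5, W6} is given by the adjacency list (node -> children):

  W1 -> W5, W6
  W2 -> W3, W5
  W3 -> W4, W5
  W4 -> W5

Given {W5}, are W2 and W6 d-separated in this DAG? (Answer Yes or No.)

No — W2 and W6 are not d-separated given {W5}.

There are 3 undirected paths between W2 and W6; checking each against the conditioning set {W5}:
Path 1: W2 → W3 → W5 ← W1 → W6
  W3 is a chain and W3 is not conditioned on; W5 is a collider and W5 is conditioned on, which opens it; W1 is a fork and W1 is not conditioned on — no node blocks this path, so it is active.
Path 2: W2 → W3 → W4 → W5 ← W1 → W6
  W3 is a chain and W3 is not conditioned on; W4 is a chain and W4 is not conditioned on; W5 is a collider and W5 is conditioned on, which opens it; W1 is a fork and W1 is not conditioned on — no node blocks this path, so it is active.
Path 3: W2 → W5 ← W1 → W6
  W5 is a collider and W5 is conditioned on, which opens it; W1 is a fork and W1 is not conditioned on — no node blocks this path, so it is active.
Because an active path exists, W2 and W6 are not d-separated.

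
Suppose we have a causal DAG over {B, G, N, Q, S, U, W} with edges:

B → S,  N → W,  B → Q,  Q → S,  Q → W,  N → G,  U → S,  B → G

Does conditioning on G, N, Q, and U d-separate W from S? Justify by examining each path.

Enumerating the 4 paths from W to S and testing each for blocking by {G, N, Q, U}:
Path 1: W ← Q ← B → S
  Q is a chain here and Q is conditioned on, so the path is blocked at Q.
Path 2: W ← Q → S
  Q is a fork here and Q is conditioned on, so the path is blocked at Q.
Path 3: W ← N → G ← B → Q → S
  N is a fork here and N is conditioned on, so the path is blocked at N.
Path 4: W ← N → G ← B → S
  N is a fork here and N is conditioned on, so the path is blocked at N.
All paths are blocked; W ⊥ S | {G, N, Q, U} holds.

Yes — W and S are d-separated given {G, N, Q, U}.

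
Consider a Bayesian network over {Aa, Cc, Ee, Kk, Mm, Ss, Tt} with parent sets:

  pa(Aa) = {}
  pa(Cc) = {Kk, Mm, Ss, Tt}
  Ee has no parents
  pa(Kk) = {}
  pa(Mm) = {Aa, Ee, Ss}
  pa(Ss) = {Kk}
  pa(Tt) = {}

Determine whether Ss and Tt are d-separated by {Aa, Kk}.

Yes

3 paths connect Ss and Tt; each must be blocked for d-separation to hold:
  1. Ss → Cc ← Tt — Cc:collider[blocks] ⇒ blocked
  2. Ss → Mm → Cc ← Tt — Mm:chain[open]; Cc:collider[blocks] ⇒ blocked
  3. Ss ← Kk → Cc ← Tt — Kk:fork[blocks]; Cc:collider[blocks] ⇒ blocked
All paths are blocked; Ss ⊥ Tt | {Aa, Kk} holds.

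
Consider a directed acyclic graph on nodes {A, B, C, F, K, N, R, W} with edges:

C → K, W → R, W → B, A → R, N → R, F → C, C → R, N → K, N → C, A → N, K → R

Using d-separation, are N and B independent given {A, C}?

6 paths connect N and B; each must be blocked for d-separation to hold:
Path 1: N ← A → R ← W → B
  A is a fork here and A is conditioned on, so the path is blocked at A.
Path 2: N → R ← W → B
  R is a collider here and neither R nor any of its descendants is conditioned on, so the collider stays closed — the path is blocked at R.
Path 3: N → K → R ← W → B
  R is a collider here and neither R nor any of its descendants is conditioned on, so the collider stays closed — the path is blocked at R.
Path 4: N → K ← C → R ← W → B
  K is a collider here and neither K nor any of its descendants is conditioned on, so the collider stays closed — the path is blocked at K.
Path 5: N → C → R ← W → B
  C is a chain here and C is conditioned on, so the path is blocked at C.
Path 6: N → C → K → R ← W → B
  C is a chain here and C is conditioned on, so the path is blocked at C.
Since every path is blocked, d-separation holds.

Yes — N and B are d-separated given {A, C}.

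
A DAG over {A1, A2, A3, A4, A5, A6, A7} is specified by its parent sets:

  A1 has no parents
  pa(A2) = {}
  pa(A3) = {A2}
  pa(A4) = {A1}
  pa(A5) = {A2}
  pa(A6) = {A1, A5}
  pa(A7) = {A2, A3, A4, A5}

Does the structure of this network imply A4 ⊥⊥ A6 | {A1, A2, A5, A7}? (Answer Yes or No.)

Yes — A4 and A6 are d-separated given {A1, A2, A5, A7}.

Enumerating the 4 paths from A4 to A6 and testing each for blocking by {A1, A2, A5, A7}:
Path 1: A4 ← A1 → A6
  A1 is a fork here and A1 is conditioned on, so the path is blocked at A1.
Path 2: A4 → A7 ← A3 ← A2 → A5 → A6
  A2 is a fork here and A2 is conditioned on, so the path is blocked at A2.
Path 3: A4 → A7 ← A5 → A6
  A5 is a fork here and A5 is conditioned on, so the path is blocked at A5.
Path 4: A4 → A7 ← A2 → A5 → A6
  A2 is a fork here and A2 is conditioned on, so the path is blocked at A2.
Since every path is blocked, d-separation holds.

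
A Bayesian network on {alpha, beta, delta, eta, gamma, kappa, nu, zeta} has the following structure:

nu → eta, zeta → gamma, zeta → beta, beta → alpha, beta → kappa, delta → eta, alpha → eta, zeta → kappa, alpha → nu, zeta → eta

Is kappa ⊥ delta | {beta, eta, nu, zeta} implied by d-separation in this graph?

Yes

6 paths connect kappa and delta; each must be blocked for d-separation to hold:
Path 1: kappa ← beta → alpha → nu → eta ← delta
  beta is a fork here and beta is conditioned on, so the path is blocked at beta.
Path 2: kappa ← beta → alpha → eta ← delta
  beta is a fork here and beta is conditioned on, so the path is blocked at beta.
Path 3: kappa ← beta ← zeta → eta ← delta
  beta is a chain here and beta is conditioned on, so the path is blocked at beta.
Path 4: kappa ← zeta → beta → alpha → nu → eta ← delta
  zeta is a fork here and zeta is conditioned on, so the path is blocked at zeta.
Path 5: kappa ← zeta → beta → alpha → eta ← delta
  zeta is a fork here and zeta is conditioned on, so the path is blocked at zeta.
Path 6: kappa ← zeta → eta ← delta
  zeta is a fork here and zeta is conditioned on, so the path is blocked at zeta.
All paths are blocked; kappa ⊥ delta | {beta, eta, nu, zeta} holds.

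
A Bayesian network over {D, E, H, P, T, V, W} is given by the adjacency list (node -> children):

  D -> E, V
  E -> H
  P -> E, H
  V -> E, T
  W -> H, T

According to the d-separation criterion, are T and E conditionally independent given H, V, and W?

Yes — T and E are d-separated given {H, V, W}.

4 paths connect T and E; each must be blocked for d-separation to hold:
Path 1: T ← W → H ← P → E
  W is a fork here and W is conditioned on, so the path is blocked at W.
Path 2: T ← W → H ← E
  W is a fork here and W is conditioned on, so the path is blocked at W.
Path 3: T ← V → E
  V is a fork here and V is conditioned on, so the path is blocked at V.
Path 4: T ← V ← D → E
  V is a chain here and V is conditioned on, so the path is blocked at V.
Every path is blocked, so T and E are d-separated given {H, V, W}.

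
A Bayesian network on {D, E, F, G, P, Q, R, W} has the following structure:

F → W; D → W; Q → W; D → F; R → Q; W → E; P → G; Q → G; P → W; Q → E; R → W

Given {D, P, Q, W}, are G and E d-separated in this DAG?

Yes

6 paths connect G and E; each must be blocked for d-separation to hold:
Path 1: G ← P → W ← R → Q → E
  P is a fork here and P is conditioned on, so the path is blocked at P.
Path 2: G ← P → W ← Q → E
  P is a fork here and P is conditioned on, so the path is blocked at P.
Path 3: G ← P → W → E
  P is a fork here and P is conditioned on, so the path is blocked at P.
Path 4: G ← Q ← R → W → E
  Q is a chain here and Q is conditioned on, so the path is blocked at Q.
Path 5: G ← Q → W → E
  Q is a fork here and Q is conditioned on, so the path is blocked at Q.
Path 6: G ← Q → E
  Q is a fork here and Q is conditioned on, so the path is blocked at Q.
All paths are blocked; G ⊥ E | {D, P, Q, W} holds.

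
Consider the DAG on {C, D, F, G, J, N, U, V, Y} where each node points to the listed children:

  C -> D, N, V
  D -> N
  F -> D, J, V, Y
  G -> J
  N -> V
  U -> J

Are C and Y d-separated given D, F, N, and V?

Yes

6 paths connect C and Y; each must be blocked for d-separation to hold:
Path 1: C → V ← N ← D ← F → Y
  N is a chain here and N is conditioned on, so the path is blocked at N.
Path 2: C → V ← F → Y
  F is a fork here and F is conditioned on, so the path is blocked at F.
Path 3: C → N → V ← F → Y
  N is a chain here and N is conditioned on, so the path is blocked at N.
Path 4: C → N ← D ← F → Y
  D is a chain here and D is conditioned on, so the path is blocked at D.
Path 5: C → D → N → V ← F → Y
  D is a chain here and D is conditioned on, so the path is blocked at D.
Path 6: C → D ← F → Y
  F is a fork here and F is conditioned on, so the path is blocked at F.
Since every path is blocked, d-separation holds.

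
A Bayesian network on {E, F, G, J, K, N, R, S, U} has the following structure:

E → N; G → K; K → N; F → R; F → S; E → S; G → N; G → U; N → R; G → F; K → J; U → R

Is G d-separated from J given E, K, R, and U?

We examine all 6 paths between G and J:
Path 1: G → K → J
  K is a chain here and K is conditioned on, so the path is blocked at K.
Path 2: G → N ← K → J
  K is a fork here and K is conditioned on, so the path is blocked at K.
Path 3: G → U → R ← N ← K → J
  U is a chain here and U is conditioned on, so the path is blocked at U.
Path 4: G → U → R ← F → S ← E → N ← K → J
  U is a chain here and U is conditioned on, so the path is blocked at U.
Path 5: G → F → R ← N ← K → J
  K is a fork here and K is conditioned on, so the path is blocked at K.
Path 6: G → F → S ← E → N ← K → J
  S is a collider here and neither S nor any of its descendants is conditioned on, so the collider stays closed — the path is blocked at S.
Every path is blocked, so G and J are d-separated given {E, K, R, U}.

Yes — G and J are d-separated given {E, K, R, U}.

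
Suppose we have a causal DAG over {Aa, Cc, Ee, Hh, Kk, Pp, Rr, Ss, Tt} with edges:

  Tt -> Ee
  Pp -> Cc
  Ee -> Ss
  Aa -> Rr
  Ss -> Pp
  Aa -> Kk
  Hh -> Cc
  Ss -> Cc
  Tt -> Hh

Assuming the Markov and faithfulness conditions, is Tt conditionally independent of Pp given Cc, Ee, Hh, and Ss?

Enumerating the 4 paths from Tt to Pp and testing each for blocking by {Cc, Ee, Hh, Ss}:
Path 1: Tt → Ee → Ss → Cc ← Pp
  Ee is a chain here and Ee is conditioned on, so the path is blocked at Ee.
Path 2: Tt → Ee → Ss → Pp
  Ee is a chain here and Ee is conditioned on, so the path is blocked at Ee.
Path 3: Tt → Hh → Cc ← Ss → Pp
  Hh is a chain here and Hh is conditioned on, so the path is blocked at Hh.
Path 4: Tt → Hh → Cc ← Pp
  Hh is a chain here and Hh is conditioned on, so the path is blocked at Hh.
All paths are blocked; Tt ⊥ Pp | {Cc, Ee, Hh, Ss} holds.

Yes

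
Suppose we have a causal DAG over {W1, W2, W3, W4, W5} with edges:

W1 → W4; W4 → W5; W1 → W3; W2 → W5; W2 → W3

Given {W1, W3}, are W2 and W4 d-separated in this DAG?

2 paths connect W2 and W4; each must be blocked for d-separation to hold:
Path 1: W2 → W5 ← W4
  W5 is a collider here and neither W5 nor any of its descendants is conditioned on, so the collider stays closed — the path is blocked at W5.
Path 2: W2 → W3 ← W1 → W4
  W1 is a fork here and W1 is conditioned on, so the path is blocked at W1.
Every path is blocked, so W2 and W4 are d-separated given {W1, W3}.

Yes — W2 and W4 are d-separated given {W1, W3}.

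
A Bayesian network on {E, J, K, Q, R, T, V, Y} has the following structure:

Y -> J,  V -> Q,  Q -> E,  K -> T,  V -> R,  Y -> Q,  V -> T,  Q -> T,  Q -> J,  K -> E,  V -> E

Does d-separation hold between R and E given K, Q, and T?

No — R and E are not d-separated given {K, Q, T}.

5 paths connect R and E; each must be blocked for d-separation to hold:
Path 1: R ← V → Q → T ← K → E
  Q is a chain here and Q is conditioned on, so the path is blocked at Q.
Path 2: R ← V → Q → E
  Q is a chain here and Q is conditioned on, so the path is blocked at Q.
Path 3: R ← V → T ← Q → E
  Q is a fork here and Q is conditioned on, so the path is blocked at Q.
Path 4: R ← V → T ← K → E
  K is a fork here and K is conditioned on, so the path is blocked at K.
Path 5: R ← V → E
  V is a fork and V is not conditioned on — no node blocks this path, so it is active.
At least one path is unblocked, so d-separation fails.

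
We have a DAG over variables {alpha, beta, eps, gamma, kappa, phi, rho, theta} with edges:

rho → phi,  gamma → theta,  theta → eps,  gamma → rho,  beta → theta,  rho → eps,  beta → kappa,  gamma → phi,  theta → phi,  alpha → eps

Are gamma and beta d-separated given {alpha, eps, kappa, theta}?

There are 5 undirected paths between gamma and beta; checking each against the conditioning set {alpha, eps, kappa, theta}:
Path 1: gamma → rho → phi ← theta ← beta
  phi is a collider here and neither phi nor any of its descendants is conditioned on, so the collider stays closed — the path is blocked at phi.
Path 2: gamma → rho → eps ← theta ← beta
  theta is a chain here and theta is conditioned on, so the path is blocked at theta.
Path 3: gamma → phi ← rho → eps ← theta ← beta
  phi is a collider here and neither phi nor any of its descendants is conditioned on, so the collider stays closed — the path is blocked at phi.
Path 4: gamma → phi ← theta ← beta
  phi is a collider here and neither phi nor any of its descendants is conditioned on, so the collider stays closed — the path is blocked at phi.
Path 5: gamma → theta ← beta
  theta is a collider and theta is conditioned on, which opens it — no node blocks this path, so it is active.
Because an active path exists, gamma and beta are not d-separated.

No — gamma and beta are not d-separated given {alpha, eps, kappa, theta}.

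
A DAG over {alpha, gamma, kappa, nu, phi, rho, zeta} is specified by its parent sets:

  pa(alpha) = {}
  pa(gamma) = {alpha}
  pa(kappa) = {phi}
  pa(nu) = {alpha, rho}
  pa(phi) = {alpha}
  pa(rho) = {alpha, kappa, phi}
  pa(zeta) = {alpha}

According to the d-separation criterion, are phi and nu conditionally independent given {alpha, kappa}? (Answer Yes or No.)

No — phi and nu are not d-separated given {alpha, kappa}.

There are 6 undirected paths between phi and nu; checking each against the conditioning set {alpha, kappa}:
Path 1: phi ← alpha → nu
  alpha is a fork here and alpha is conditioned on, so the path is blocked at alpha.
Path 2: phi ← alpha → rho → nu
  alpha is a fork here and alpha is conditioned on, so the path is blocked at alpha.
Path 3: phi → rho ← alpha → nu
  rho is a collider here and neither rho nor any of its descendants is conditioned on, so the collider stays closed — the path is blocked at rho.
Path 4: phi → rho → nu
  rho is a chain and rho is not conditioned on — no node blocks this path, so it is active.
Path 5: phi → kappa → rho ← alpha → nu
  kappa is a chain here and kappa is conditioned on, so the path is blocked at kappa.
Path 6: phi → kappa → rho → nu
  kappa is a chain here and kappa is conditioned on, so the path is blocked at kappa.
At least one path is unblocked, so d-separation fails.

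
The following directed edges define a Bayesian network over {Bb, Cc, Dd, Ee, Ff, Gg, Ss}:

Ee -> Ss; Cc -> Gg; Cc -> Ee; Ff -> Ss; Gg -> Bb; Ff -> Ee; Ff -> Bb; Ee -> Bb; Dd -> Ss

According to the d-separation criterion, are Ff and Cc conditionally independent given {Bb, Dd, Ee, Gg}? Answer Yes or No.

No

Enumerating the 6 paths from Ff to Cc and testing each for blocking by {Bb, Dd, Ee, Gg}:
  1. Ff → Ee ← Cc — Ee:collider[open] ⇒ active
  2. Ff → Ee → Bb ← Gg ← Cc — Ee:chain[blocks]; Bb:collider[open]; Gg:chain[blocks] ⇒ blocked
  3. Ff → Ss ← Ee ← Cc — Ss:collider[blocks]; Ee:chain[blocks] ⇒ blocked
  4. Ff → Ss ← Ee → Bb ← Gg ← Cc — Ss:collider[blocks]; Ee:fork[blocks]; Bb:collider[open]; Gg:chain[blocks] ⇒ blocked
  5. Ff → Bb ← Ee ← Cc — Bb:collider[open]; Ee:chain[blocks] ⇒ blocked
  6. Ff → Bb ← Gg ← Cc — Bb:collider[open]; Gg:chain[blocks] ⇒ blocked
Because an active path exists, Ff and Cc are not d-separated.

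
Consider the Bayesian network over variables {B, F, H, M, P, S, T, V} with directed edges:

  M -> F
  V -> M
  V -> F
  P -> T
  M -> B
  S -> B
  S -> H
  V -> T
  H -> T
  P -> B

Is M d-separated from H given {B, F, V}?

We examine all 6 paths between M and H:
Path 1: M → F ← V → T ← P → B ← S → H
  V is a fork here and V is conditioned on, so the path is blocked at V.
Path 2: M → F ← V → T ← H
  V is a fork here and V is conditioned on, so the path is blocked at V.
Path 3: M ← V → T ← P → B ← S → H
  V is a fork here and V is conditioned on, so the path is blocked at V.
Path 4: M ← V → T ← H
  V is a fork here and V is conditioned on, so the path is blocked at V.
Path 5: M → B ← P → T ← H
  T is a collider here and neither T nor any of its descendants is conditioned on, so the collider stays closed — the path is blocked at T.
Path 6: M → B ← S → H
  B is a collider and B is conditioned on, which opens it; S is a fork and S is not conditioned on — no node blocks this path, so it is active.
Since the path M → B ← S → H is active, M and H are not d-separated given {B, F, V}.

No — M and H are not d-separated given {B, F, V}.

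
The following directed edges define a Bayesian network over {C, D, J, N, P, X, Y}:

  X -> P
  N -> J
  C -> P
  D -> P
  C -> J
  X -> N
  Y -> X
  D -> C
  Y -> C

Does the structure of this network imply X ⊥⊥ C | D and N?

Enumerating the 4 paths from X to C and testing each for blocking by {D, N}:
  1. X ← Y → C — Y:fork[open] ⇒ active
  2. X → P ← C — P:collider[blocks] ⇒ blocked
  3. X → P ← D → C — P:collider[blocks]; D:fork[blocks] ⇒ blocked
  4. X → N → J ← C — N:chain[blocks]; J:collider[blocks] ⇒ blocked
Because an active path exists, X and C are not d-separated.

No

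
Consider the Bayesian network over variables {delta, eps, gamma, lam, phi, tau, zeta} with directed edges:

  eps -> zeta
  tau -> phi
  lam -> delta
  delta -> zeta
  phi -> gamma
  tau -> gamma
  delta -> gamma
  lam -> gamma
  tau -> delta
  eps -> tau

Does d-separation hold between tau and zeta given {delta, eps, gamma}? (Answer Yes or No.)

Yes

There are 6 undirected paths between tau and zeta; checking each against the conditioning set {delta, eps, gamma}:
Path 1: tau → phi → gamma ← lam → delta → zeta
  delta is a chain here and delta is conditioned on, so the path is blocked at delta.
Path 2: tau → phi → gamma ← delta → zeta
  delta is a fork here and delta is conditioned on, so the path is blocked at delta.
Path 3: tau → delta → zeta
  delta is a chain here and delta is conditioned on, so the path is blocked at delta.
Path 4: tau ← eps → zeta
  eps is a fork here and eps is conditioned on, so the path is blocked at eps.
Path 5: tau → gamma ← lam → delta → zeta
  delta is a chain here and delta is conditioned on, so the path is blocked at delta.
Path 6: tau → gamma ← delta → zeta
  delta is a fork here and delta is conditioned on, so the path is blocked at delta.
Every path is blocked, so tau and zeta are d-separated given {delta, eps, gamma}.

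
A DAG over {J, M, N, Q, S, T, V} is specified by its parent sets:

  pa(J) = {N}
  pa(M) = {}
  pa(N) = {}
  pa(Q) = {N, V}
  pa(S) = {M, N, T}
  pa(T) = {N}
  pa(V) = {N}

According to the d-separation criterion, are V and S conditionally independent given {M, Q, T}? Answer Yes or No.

No — V and S are not d-separated given {M, Q, T}.

Enumerating the 4 paths from V to S and testing each for blocking by {M, Q, T}:
Path 1: V ← N → S
  N is a fork and N is not conditioned on — no node blocks this path, so it is active.
Path 2: V ← N → T → S
  T is a chain here and T is conditioned on, so the path is blocked at T.
Path 3: V → Q ← N → S
  Q is a collider and Q is conditioned on, which opens it; N is a fork and N is not conditioned on — no node blocks this path, so it is active.
Path 4: V → Q ← N → T → S
  T is a chain here and T is conditioned on, so the path is blocked at T.
Because an active path exists, V and S are not d-separated.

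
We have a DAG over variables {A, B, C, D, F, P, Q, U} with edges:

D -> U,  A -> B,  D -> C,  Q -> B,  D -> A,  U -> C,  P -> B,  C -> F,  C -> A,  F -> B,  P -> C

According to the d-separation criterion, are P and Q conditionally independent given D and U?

5 paths connect P and Q; each must be blocked for d-separation to hold:
  1. P → C ← U ← D → A → B ← Q — C:collider[blocks]; U:chain[blocks]; D:fork[blocks]; A:chain[open]; B:collider[blocks] ⇒ blocked
  2. P → C → F → B ← Q — C:chain[open]; F:chain[open]; B:collider[blocks] ⇒ blocked
  3. P → C ← D → A → B ← Q — C:collider[blocks]; D:fork[blocks]; A:chain[open]; B:collider[blocks] ⇒ blocked
  4. P → C → A → B ← Q — C:chain[open]; A:chain[open]; B:collider[blocks] ⇒ blocked
  5. P → B ← Q — B:collider[blocks] ⇒ blocked
Since every path is blocked, d-separation holds.

Yes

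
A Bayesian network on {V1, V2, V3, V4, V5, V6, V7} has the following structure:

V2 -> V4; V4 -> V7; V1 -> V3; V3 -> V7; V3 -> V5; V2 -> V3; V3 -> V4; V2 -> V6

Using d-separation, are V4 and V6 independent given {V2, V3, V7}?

Yes

We examine all 3 paths between V4 and V6:
  1. V4 ← V3 ← V2 → V6 — V3:chain[blocks]; V2:fork[blocks] ⇒ blocked
  2. V4 → V7 ← V3 ← V2 → V6 — V7:collider[open]; V3:chain[blocks]; V2:fork[blocks] ⇒ blocked
  3. V4 ← V2 → V6 — V2:fork[blocks] ⇒ blocked
All paths are blocked; V4 ⊥ V6 | {V2, V3, V7} holds.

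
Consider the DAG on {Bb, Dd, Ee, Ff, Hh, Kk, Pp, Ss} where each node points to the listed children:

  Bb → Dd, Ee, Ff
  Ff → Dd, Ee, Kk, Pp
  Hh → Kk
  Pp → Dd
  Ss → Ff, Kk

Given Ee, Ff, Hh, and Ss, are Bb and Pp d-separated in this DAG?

Enumerating the 6 paths from Bb to Pp and testing each for blocking by {Ee, Ff, Hh, Ss}:
  1. Bb → Dd ← Pp — Dd:collider[blocks] ⇒ blocked
  2. Bb → Dd ← Ff → Pp — Dd:collider[blocks]; Ff:fork[blocks] ⇒ blocked
  3. Bb → Ee ← Ff → Dd ← Pp — Ee:collider[open]; Ff:fork[blocks]; Dd:collider[blocks] ⇒ blocked
  4. Bb → Ee ← Ff → Pp — Ee:collider[open]; Ff:fork[blocks] ⇒ blocked
  5. Bb → Ff → Dd ← Pp — Ff:chain[blocks]; Dd:collider[blocks] ⇒ blocked
  6. Bb → Ff → Pp — Ff:chain[blocks] ⇒ blocked
Every path is blocked, so Bb and Pp are d-separated given {Ee, Ff, Hh, Ss}.

Yes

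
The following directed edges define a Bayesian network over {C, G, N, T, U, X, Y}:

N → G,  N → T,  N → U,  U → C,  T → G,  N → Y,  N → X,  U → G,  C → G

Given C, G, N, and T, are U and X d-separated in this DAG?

We examine all 5 paths between U and X:
Path 1: U → C → G ← T ← N → X
  C is a chain here and C is conditioned on, so the path is blocked at C.
Path 2: U → C → G ← N → X
  C is a chain here and C is conditioned on, so the path is blocked at C.
Path 3: U ← N → X
  N is a fork here and N is conditioned on, so the path is blocked at N.
Path 4: U → G ← T ← N → X
  T is a chain here and T is conditioned on, so the path is blocked at T.
Path 5: U → G ← N → X
  N is a fork here and N is conditioned on, so the path is blocked at N.
All paths are blocked; U ⊥ X | {C, G, N, T} holds.

Yes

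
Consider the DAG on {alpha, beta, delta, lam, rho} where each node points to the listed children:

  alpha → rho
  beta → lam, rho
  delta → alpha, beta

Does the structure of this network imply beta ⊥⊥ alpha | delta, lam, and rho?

Enumerating the 2 paths from beta to alpha and testing each for blocking by {delta, lam, rho}:
  1. beta → rho ← alpha — rho:collider[open] ⇒ active
  2. beta ← delta → alpha — delta:fork[blocks] ⇒ blocked
At least one path is unblocked, so d-separation fails.

No — beta and alpha are not d-separated given {delta, lam, rho}.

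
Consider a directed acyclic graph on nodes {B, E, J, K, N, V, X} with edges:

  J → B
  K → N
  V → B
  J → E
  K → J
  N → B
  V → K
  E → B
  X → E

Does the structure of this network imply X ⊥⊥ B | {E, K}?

No

We examine all 4 paths between X and B:
Path 1: X → E ← J ← K → N → B
  K is a fork here and K is conditioned on, so the path is blocked at K.
Path 2: X → E ← J ← K ← V → B
  K is a chain here and K is conditioned on, so the path is blocked at K.
Path 3: X → E ← J → B
  E is a collider and E is conditioned on, which opens it; J is a fork and J is not conditioned on — no node blocks this path, so it is active.
Path 4: X → E → B
  E is a chain here and E is conditioned on, so the path is blocked at E.
At least one path is unblocked, so d-separation fails.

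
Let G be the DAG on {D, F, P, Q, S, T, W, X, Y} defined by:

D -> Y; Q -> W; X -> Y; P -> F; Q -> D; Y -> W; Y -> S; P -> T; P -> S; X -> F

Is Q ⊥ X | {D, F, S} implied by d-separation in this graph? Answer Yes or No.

Yes

4 paths connect Q and X; each must be blocked for d-separation to hold:
Path 1: Q → D → Y ← X
  D is a chain here and D is conditioned on, so the path is blocked at D.
Path 2: Q → D → Y → S ← P → F ← X
  D is a chain here and D is conditioned on, so the path is blocked at D.
Path 3: Q → W ← Y ← X
  W is a collider here and neither W nor any of its descendants is conditioned on, so the collider stays closed — the path is blocked at W.
Path 4: Q → W ← Y → S ← P → F ← X
  W is a collider here and neither W nor any of its descendants is conditioned on, so the collider stays closed — the path is blocked at W.
Every path is blocked, so Q and X are d-separated given {D, F, S}.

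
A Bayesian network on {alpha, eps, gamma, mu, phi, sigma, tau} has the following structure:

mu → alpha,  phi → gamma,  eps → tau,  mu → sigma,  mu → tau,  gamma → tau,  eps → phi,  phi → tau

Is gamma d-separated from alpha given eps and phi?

Yes

Enumerating the 3 paths from gamma to alpha and testing each for blocking by {eps, phi}:
Path 1: gamma → tau ← mu → alpha
  tau is a collider here and neither tau nor any of its descendants is conditioned on, so the collider stays closed — the path is blocked at tau.
Path 2: gamma ← phi ← eps → tau ← mu → alpha
  phi is a chain here and phi is conditioned on, so the path is blocked at phi.
Path 3: gamma ← phi → tau ← mu → alpha
  phi is a fork here and phi is conditioned on, so the path is blocked at phi.
All paths are blocked; gamma ⊥ alpha | {eps, phi} holds.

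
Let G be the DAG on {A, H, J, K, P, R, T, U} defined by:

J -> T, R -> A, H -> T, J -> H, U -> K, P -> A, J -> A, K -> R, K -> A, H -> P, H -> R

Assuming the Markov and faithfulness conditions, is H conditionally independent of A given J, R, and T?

No

We examine all 5 paths between H and A:
Path 1: H → T ← J → A
  J is a fork here and J is conditioned on, so the path is blocked at J.
Path 2: H → P → A
  P is a chain and P is not conditioned on — no node blocks this path, so it is active.
Path 3: H ← J → A
  J is a fork here and J is conditioned on, so the path is blocked at J.
Path 4: H → R → A
  R is a chain here and R is conditioned on, so the path is blocked at R.
Path 5: H → R ← K → A
  R is a collider and R is conditioned on, which opens it; K is a fork and K is not conditioned on — no node blocks this path, so it is active.
At least one path is unblocked, so d-separation fails.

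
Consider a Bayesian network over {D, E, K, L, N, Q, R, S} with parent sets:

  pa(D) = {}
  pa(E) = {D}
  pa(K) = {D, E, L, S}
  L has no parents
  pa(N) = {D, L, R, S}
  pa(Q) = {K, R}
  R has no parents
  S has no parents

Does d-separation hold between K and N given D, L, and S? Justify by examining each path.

Yes

5 paths connect K and N; each must be blocked for d-separation to hold:
  1. K ← S → N — S:fork[blocks] ⇒ blocked
  2. K ← E ← D → N — E:chain[open]; D:fork[blocks] ⇒ blocked
  3. K → Q ← R → N — Q:collider[blocks]; R:fork[open] ⇒ blocked
  4. K ← L → N — L:fork[blocks] ⇒ blocked
  5. K ← D → N — D:fork[blocks] ⇒ blocked
All paths are blocked; K ⊥ N | {D, L, S} holds.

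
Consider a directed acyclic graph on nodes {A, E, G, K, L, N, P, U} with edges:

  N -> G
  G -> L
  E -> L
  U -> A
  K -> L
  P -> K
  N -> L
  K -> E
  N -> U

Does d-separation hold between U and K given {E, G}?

We examine all 4 paths between U and K:
Path 1: U ← N → L ← E ← K
  L is a collider here and neither L nor any of its descendants is conditioned on, so the collider stays closed — the path is blocked at L.
Path 2: U ← N → L ← K
  L is a collider here and neither L nor any of its descendants is conditioned on, so the collider stays closed — the path is blocked at L.
Path 3: U ← N → G → L ← E ← K
  G is a chain here and G is conditioned on, so the path is blocked at G.
Path 4: U ← N → G → L ← K
  G is a chain here and G is conditioned on, so the path is blocked at G.
All paths are blocked; U ⊥ K | {E, G} holds.

Yes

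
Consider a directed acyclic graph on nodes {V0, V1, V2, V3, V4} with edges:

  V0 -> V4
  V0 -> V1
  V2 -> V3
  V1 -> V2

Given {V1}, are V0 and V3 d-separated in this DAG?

Yes

There is one path between V0 and V3:
Path 1: V0 → V1 → V2 → V3
  V1 is a chain here and V1 is conditioned on, so the path is blocked at V1.
Every path is blocked, so V0 and V3 are d-separated given {V1}.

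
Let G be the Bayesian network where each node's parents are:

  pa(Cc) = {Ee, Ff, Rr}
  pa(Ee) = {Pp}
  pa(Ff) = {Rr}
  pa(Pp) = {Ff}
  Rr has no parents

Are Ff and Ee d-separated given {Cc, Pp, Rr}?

There are 3 undirected paths between Ff and Ee; checking each against the conditioning set {Cc, Pp, Rr}:
  1. Ff ← Rr → Cc ← Ee — Rr:fork[blocks]; Cc:collider[open] ⇒ blocked
  2. Ff → Pp → Ee — Pp:chain[blocks] ⇒ blocked
  3. Ff → Cc ← Ee — Cc:collider[open] ⇒ active
At least one path is unblocked, so d-separation fails.

No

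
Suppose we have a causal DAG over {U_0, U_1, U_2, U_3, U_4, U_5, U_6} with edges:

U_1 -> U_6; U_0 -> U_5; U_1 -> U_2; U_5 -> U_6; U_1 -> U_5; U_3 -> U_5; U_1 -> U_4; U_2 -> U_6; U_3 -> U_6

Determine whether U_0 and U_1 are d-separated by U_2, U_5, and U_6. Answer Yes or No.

No

We examine all 5 paths between U_0 and U_1:
Path 1: U_0 → U_5 ← U_1
  U_5 is a collider and U_5 is conditioned on, which opens it — no node blocks this path, so it is active.
Path 2: U_0 → U_5 ← U_3 → U_6 ← U_1
  U_5 is a collider and U_5 is conditioned on, which opens it; U_3 is a fork and U_3 is not conditioned on; U_6 is a collider and U_6 is conditioned on, which opens it — no node blocks this path, so it is active.
Path 3: U_0 → U_5 ← U_3 → U_6 ← U_2 ← U_1
  U_2 is a chain here and U_2 is conditioned on, so the path is blocked at U_2.
Path 4: U_0 → U_5 → U_6 ← U_1
  U_5 is a chain here and U_5 is conditioned on, so the path is blocked at U_5.
Path 5: U_0 → U_5 → U_6 ← U_2 ← U_1
  U_5 is a chain here and U_5 is conditioned on, so the path is blocked at U_5.
At least one path is unblocked, so d-separation fails.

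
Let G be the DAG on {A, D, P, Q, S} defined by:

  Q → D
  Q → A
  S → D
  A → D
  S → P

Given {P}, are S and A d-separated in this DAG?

Yes

Enumerating the 2 paths from S to A and testing each for blocking by {P}:
Path 1: S → D ← A
  D is a collider here and neither D nor any of its descendants is conditioned on, so the collider stays closed — the path is blocked at D.
Path 2: S → D ← Q → A
  D is a collider here and neither D nor any of its descendants is conditioned on, so the collider stays closed — the path is blocked at D.
All paths are blocked; S ⊥ A | {P} holds.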